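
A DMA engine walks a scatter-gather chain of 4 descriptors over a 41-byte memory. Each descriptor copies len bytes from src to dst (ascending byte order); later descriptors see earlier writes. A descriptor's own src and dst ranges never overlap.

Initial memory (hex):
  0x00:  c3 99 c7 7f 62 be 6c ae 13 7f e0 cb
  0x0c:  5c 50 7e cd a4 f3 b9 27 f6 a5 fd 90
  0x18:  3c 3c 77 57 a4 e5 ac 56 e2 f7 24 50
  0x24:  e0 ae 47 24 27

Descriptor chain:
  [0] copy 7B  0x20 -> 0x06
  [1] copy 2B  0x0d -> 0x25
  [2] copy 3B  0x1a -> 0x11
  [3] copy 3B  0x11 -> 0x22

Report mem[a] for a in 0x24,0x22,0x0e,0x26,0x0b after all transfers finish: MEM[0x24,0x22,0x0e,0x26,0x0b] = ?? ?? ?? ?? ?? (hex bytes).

MEM[0x24,0x22,0x0e,0x26,0x0b] = a4 77 7e 7e ae

D0: mem[0x06..0x0c] <- [e2 f7 24 50 e0 ae 47]
D1: mem[0x25..0x26] <- [50 7e]
D2: mem[0x11..0x13] <- [77 57 a4]
D3: mem[0x22..0x24] <- [77 57 a4]
query mem[0x24]=0xa4, mem[0x22]=0x77, mem[0x0e]=0x7e, mem[0x26]=0x7e, mem[0x0b]=0xae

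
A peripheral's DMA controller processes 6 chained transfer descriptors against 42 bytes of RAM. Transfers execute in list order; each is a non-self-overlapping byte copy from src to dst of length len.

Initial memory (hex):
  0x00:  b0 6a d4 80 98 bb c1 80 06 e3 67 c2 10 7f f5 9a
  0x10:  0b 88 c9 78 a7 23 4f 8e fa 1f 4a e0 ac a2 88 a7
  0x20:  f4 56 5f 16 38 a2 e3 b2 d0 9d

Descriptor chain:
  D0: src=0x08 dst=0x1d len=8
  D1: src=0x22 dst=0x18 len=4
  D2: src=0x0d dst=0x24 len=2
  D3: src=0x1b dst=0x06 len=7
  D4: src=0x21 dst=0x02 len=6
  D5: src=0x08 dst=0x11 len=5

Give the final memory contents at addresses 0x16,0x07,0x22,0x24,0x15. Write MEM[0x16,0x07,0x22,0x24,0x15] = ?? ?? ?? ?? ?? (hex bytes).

#0 dst[0x1d+8] := {0x06,0xe3,0x67,0xc2,0x10,0x7f,0xf5,0x9a}
#1 dst[0x18+4] := {0x7f,0xf5,0x9a,0xa2}
#2 dst[0x24+2] := {0x7f,0xf5}
#3 dst[0x06+7] := {0xa2,0xac,0x06,0xe3,0x67,0xc2,0x10}
#4 dst[0x02+6] := {0x10,0x7f,0xf5,0x7f,0xf5,0xe3}
#5 dst[0x11+5] := {0x06,0xe3,0x67,0xc2,0x10}
query mem[0x16]=0x4f, mem[0x07]=0xe3, mem[0x22]=0x7f, mem[0x24]=0x7f, mem[0x15]=0x10

MEM[0x16,0x07,0x22,0x24,0x15] = 4f e3 7f 7f 10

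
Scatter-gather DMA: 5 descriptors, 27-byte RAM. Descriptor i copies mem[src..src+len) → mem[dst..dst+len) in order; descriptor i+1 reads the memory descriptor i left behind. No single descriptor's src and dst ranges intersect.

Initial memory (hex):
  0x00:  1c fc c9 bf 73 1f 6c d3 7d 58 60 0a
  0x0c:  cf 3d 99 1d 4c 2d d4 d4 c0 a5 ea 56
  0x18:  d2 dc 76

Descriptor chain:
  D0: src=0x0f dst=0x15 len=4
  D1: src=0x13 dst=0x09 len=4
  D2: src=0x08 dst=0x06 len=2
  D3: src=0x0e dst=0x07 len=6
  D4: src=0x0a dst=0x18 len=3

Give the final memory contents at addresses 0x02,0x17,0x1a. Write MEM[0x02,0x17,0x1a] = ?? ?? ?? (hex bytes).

[0] 0x0f->0x15 len=4 : 1d 4c 2d d4
[1] 0x13->0x09 len=4 : d4 c0 1d 4c
[2] 0x08->0x06 len=2 : 7d d4
[3] 0x0e->0x07 len=6 : 99 1d 4c 2d d4 d4
[4] 0x0a->0x18 len=3 : 2d d4 d4
query mem[0x02]=0xc9, mem[0x17]=0x2d, mem[0x1a]=0xd4

MEM[0x02,0x17,0x1a] = c9 2d d4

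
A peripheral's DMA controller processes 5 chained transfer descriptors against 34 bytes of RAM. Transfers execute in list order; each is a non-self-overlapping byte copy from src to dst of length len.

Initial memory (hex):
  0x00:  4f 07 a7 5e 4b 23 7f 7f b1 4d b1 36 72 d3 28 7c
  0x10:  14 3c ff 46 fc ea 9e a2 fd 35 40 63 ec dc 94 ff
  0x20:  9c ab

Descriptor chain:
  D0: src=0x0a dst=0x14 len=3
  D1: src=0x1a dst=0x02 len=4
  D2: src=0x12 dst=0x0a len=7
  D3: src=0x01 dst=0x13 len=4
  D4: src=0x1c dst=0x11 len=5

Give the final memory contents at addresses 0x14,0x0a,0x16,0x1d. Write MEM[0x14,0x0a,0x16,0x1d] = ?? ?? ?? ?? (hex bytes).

  after D0: wrote 3B at 0x14 = b13672
  after D1: wrote 4B at 0x02 = 4063ecdc
  after D2: wrote 7B at 0x0a = ff46b13672a2fd
  after D3: wrote 4B at 0x13 = 074063ec
  after D4: wrote 5B at 0x11 = ecdc94ff9c
query mem[0x14]=0xff, mem[0x0a]=0xff, mem[0x16]=0xec, mem[0x1d]=0xdc

MEM[0x14,0x0a,0x16,0x1d] = ff ff ec dc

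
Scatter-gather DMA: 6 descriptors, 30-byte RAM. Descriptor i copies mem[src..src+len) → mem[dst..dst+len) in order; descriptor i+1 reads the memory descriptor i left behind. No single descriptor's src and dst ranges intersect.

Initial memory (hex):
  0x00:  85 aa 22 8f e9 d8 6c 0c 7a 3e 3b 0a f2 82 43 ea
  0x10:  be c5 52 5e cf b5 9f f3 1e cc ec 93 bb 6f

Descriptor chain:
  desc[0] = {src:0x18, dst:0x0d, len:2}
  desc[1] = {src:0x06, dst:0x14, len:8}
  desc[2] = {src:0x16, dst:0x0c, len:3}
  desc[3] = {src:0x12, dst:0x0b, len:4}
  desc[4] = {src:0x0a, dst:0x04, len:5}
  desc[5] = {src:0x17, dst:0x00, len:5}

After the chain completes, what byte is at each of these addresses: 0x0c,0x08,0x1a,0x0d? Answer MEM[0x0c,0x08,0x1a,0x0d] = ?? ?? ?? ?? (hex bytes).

[0] 0x18->0x0d len=2 : 1e cc
[1] 0x06->0x14 len=8 : 6c 0c 7a 3e 3b 0a f2 1e
[2] 0x16->0x0c len=3 : 7a 3e 3b
[3] 0x12->0x0b len=4 : 52 5e 6c 0c
[4] 0x0a->0x04 len=5 : 3b 52 5e 6c 0c
[5] 0x17->0x00 len=5 : 3e 3b 0a f2 1e
query mem[0x0c]=0x5e, mem[0x08]=0x0c, mem[0x1a]=0xf2, mem[0x0d]=0x6c

MEM[0x0c,0x08,0x1a,0x0d] = 5e 0c f2 6c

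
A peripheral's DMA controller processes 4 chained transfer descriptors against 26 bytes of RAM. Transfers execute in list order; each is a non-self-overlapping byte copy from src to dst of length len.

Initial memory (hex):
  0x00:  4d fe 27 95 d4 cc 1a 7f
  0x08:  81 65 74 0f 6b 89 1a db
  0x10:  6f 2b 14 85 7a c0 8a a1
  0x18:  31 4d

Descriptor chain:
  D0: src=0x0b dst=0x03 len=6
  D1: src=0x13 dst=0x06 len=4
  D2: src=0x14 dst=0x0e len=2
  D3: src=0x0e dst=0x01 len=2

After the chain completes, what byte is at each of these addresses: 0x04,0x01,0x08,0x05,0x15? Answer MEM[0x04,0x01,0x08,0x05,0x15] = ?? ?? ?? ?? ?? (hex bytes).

MEM[0x04,0x01,0x08,0x05,0x15] = 6b 7a c0 89 c0

#0 dst[0x03+6] := {0x0f,0x6b,0x89,0x1a,0xdb,0x6f}
#1 dst[0x06+4] := {0x85,0x7a,0xc0,0x8a}
#2 dst[0x0e+2] := {0x7a,0xc0}
#3 dst[0x01+2] := {0x7a,0xc0}
query mem[0x04]=0x6b, mem[0x01]=0x7a, mem[0x08]=0xc0, mem[0x05]=0x89, mem[0x15]=0xc0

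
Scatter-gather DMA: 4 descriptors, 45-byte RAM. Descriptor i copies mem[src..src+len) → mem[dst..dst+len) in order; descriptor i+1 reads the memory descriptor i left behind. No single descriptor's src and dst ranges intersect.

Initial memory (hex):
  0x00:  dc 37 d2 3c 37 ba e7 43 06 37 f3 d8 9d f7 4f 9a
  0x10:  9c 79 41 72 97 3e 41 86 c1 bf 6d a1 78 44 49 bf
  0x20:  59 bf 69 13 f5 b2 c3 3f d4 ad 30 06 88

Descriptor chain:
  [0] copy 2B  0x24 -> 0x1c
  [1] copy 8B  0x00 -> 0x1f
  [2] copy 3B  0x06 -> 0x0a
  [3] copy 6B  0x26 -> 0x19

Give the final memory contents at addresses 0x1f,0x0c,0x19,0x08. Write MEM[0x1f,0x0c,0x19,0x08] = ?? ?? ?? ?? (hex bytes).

[0] 0x24->0x1c len=2 : f5 b2
[1] 0x00->0x1f len=8 : dc 37 d2 3c 37 ba e7 43
[2] 0x06->0x0a len=3 : e7 43 06
[3] 0x26->0x19 len=6 : 43 3f d4 ad 30 06
query mem[0x1f]=0xdc, mem[0x0c]=0x06, mem[0x19]=0x43, mem[0x08]=0x06

MEM[0x1f,0x0c,0x19,0x08] = dc 06 43 06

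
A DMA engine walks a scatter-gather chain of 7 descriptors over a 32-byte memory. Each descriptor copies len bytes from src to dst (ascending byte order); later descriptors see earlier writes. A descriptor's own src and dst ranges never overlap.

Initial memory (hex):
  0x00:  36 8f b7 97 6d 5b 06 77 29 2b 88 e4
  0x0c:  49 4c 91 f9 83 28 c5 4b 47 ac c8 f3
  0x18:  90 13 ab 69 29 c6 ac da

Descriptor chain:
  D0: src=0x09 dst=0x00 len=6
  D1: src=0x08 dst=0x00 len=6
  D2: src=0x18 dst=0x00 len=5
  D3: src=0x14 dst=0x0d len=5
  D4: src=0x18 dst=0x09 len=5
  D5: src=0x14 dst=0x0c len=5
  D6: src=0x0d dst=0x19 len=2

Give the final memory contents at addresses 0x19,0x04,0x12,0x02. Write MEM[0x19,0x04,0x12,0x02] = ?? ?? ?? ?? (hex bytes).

  after D0: wrote 6B at 0x00 = 2b88e4494c91
  after D1: wrote 6B at 0x00 = 292b88e4494c
  after D2: wrote 5B at 0x00 = 9013ab6929
  after D3: wrote 5B at 0x0d = 47acc8f390
  after D4: wrote 5B at 0x09 = 9013ab6929
  after D5: wrote 5B at 0x0c = 47acc8f390
  after D6: wrote 2B at 0x19 = acc8
query mem[0x19]=0xac, mem[0x04]=0x29, mem[0x12]=0xc5, mem[0x02]=0xab

MEM[0x19,0x04,0x12,0x02] = ac 29 c5 ab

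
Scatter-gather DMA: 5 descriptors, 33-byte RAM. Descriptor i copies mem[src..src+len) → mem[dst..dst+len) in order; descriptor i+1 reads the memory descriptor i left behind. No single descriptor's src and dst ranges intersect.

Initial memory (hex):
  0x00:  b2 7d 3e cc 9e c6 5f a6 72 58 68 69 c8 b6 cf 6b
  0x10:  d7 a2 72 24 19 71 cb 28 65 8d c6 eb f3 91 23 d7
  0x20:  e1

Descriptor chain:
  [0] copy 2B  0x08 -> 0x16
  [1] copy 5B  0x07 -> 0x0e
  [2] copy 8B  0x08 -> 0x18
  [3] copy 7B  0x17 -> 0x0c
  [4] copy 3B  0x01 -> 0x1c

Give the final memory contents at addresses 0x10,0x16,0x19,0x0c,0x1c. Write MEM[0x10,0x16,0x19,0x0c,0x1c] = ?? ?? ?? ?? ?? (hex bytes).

  after D0: wrote 2B at 0x16 = 7258
  after D1: wrote 5B at 0x0e = a672586869
  after D2: wrote 8B at 0x18 = 72586869c8b6a672
  after D3: wrote 7B at 0x0c = 5872586869c8b6
  after D4: wrote 3B at 0x1c = 7d3ecc
query mem[0x10]=0x69, mem[0x16]=0x72, mem[0x19]=0x58, mem[0x0c]=0x58, mem[0x1c]=0x7d

MEM[0x10,0x16,0x19,0x0c,0x1c] = 69 72 58 58 7d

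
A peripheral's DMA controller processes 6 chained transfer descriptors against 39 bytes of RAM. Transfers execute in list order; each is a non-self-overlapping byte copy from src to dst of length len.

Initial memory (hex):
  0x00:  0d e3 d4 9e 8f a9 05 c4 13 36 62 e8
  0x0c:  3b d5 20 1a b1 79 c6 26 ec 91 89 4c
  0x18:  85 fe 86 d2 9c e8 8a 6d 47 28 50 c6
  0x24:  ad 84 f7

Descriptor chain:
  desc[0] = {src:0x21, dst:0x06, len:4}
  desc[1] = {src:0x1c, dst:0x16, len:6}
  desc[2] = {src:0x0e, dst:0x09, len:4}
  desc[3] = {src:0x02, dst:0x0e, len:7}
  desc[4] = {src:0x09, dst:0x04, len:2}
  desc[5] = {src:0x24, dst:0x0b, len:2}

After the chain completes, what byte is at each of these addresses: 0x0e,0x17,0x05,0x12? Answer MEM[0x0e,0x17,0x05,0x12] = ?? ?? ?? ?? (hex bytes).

MEM[0x0e,0x17,0x05,0x12] = d4 e8 1a 28

D0: mem[0x06..0x09] <- [28 50 c6 ad]
D1: mem[0x16..0x1b] <- [9c e8 8a 6d 47 28]
D2: mem[0x09..0x0c] <- [20 1a b1 79]
D3: mem[0x0e..0x14] <- [d4 9e 8f a9 28 50 c6]
D4: mem[0x04..0x05] <- [20 1a]
D5: mem[0x0b..0x0c] <- [ad 84]
query mem[0x0e]=0xd4, mem[0x17]=0xe8, mem[0x05]=0x1a, mem[0x12]=0x28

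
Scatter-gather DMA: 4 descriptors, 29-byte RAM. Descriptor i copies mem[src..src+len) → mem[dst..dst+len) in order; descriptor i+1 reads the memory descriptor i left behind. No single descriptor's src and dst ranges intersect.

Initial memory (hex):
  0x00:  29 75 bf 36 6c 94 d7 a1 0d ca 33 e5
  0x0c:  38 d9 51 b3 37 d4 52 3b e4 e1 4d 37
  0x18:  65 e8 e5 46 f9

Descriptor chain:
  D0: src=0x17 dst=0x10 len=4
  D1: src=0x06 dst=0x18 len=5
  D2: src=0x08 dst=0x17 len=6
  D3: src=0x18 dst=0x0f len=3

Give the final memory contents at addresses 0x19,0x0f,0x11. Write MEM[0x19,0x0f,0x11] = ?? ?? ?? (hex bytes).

D0: mem[0x10..0x13] <- [37 65 e8 e5]
D1: mem[0x18..0x1c] <- [d7 a1 0d ca 33]
D2: mem[0x17..0x1c] <- [0d ca 33 e5 38 d9]
D3: mem[0x0f..0x11] <- [ca 33 e5]
query mem[0x19]=0x33, mem[0x0f]=0xca, mem[0x11]=0xe5

MEM[0x19,0x0f,0x11] = 33 ca e5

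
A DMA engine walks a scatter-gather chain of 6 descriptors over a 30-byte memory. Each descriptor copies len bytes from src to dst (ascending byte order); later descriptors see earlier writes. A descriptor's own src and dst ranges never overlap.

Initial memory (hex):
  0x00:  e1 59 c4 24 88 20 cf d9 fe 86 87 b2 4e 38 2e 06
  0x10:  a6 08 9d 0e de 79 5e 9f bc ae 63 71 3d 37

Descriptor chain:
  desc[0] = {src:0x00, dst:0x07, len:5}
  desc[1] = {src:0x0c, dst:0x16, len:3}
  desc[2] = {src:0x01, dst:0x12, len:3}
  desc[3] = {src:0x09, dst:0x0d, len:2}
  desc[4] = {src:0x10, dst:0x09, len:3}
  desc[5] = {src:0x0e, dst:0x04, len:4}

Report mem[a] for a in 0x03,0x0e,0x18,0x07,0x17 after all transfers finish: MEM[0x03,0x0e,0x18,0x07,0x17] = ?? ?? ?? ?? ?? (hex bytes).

D0: mem[0x07..0x0b] <- [e1 59 c4 24 88]
D1: mem[0x16..0x18] <- [4e 38 2e]
D2: mem[0x12..0x14] <- [59 c4 24]
D3: mem[0x0d..0x0e] <- [c4 24]
D4: mem[0x09..0x0b] <- [a6 08 59]
D5: mem[0x04..0x07] <- [24 06 a6 08]
query mem[0x03]=0x24, mem[0x0e]=0x24, mem[0x18]=0x2e, mem[0x07]=0x08, mem[0x17]=0x38

MEM[0x03,0x0e,0x18,0x07,0x17] = 24 24 2e 08 38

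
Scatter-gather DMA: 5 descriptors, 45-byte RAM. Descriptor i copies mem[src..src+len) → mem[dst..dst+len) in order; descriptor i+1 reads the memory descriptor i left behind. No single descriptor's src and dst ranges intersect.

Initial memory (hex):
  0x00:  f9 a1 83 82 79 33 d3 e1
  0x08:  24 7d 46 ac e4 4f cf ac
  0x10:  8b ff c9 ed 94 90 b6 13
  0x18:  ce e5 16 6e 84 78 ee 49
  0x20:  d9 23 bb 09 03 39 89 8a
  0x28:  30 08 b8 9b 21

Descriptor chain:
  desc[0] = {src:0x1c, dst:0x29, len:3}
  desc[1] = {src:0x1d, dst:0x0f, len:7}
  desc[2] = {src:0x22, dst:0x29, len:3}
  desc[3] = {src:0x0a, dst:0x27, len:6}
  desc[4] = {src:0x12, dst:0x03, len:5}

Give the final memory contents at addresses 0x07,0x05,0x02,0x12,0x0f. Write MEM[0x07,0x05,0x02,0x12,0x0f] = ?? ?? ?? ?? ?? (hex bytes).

[0] 0x1c->0x29 len=3 : 84 78 ee
[1] 0x1d->0x0f len=7 : 78 ee 49 d9 23 bb 09
[2] 0x22->0x29 len=3 : bb 09 03
[3] 0x0a->0x27 len=6 : 46 ac e4 4f cf 78
[4] 0x12->0x03 len=5 : d9 23 bb 09 b6
query mem[0x07]=0xb6, mem[0x05]=0xbb, mem[0x02]=0x83, mem[0x12]=0xd9, mem[0x0f]=0x78

MEM[0x07,0x05,0x02,0x12,0x0f] = b6 bb 83 d9 78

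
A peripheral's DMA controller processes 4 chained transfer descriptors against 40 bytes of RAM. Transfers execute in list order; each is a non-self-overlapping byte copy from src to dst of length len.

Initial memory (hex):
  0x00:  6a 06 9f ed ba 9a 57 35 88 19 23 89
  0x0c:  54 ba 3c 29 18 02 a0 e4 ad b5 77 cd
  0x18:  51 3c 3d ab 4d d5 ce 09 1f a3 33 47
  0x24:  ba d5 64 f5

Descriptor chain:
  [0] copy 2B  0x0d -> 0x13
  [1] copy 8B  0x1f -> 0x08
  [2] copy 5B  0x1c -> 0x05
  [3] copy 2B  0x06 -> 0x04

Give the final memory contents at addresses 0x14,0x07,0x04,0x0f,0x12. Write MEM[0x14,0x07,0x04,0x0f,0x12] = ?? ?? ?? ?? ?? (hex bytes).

#0 dst[0x13+2] := {0xba,0x3c}
#1 dst[0x08+8] := {0x09,0x1f,0xa3,0x33,0x47,0xba,0xd5,0x64}
#2 dst[0x05+5] := {0x4d,0xd5,0xce,0x09,0x1f}
#3 dst[0x04+2] := {0xd5,0xce}
query mem[0x14]=0x3c, mem[0x07]=0xce, mem[0x04]=0xd5, mem[0x0f]=0x64, mem[0x12]=0xa0

MEM[0x14,0x07,0x04,0x0f,0x12] = 3c ce d5 64 a0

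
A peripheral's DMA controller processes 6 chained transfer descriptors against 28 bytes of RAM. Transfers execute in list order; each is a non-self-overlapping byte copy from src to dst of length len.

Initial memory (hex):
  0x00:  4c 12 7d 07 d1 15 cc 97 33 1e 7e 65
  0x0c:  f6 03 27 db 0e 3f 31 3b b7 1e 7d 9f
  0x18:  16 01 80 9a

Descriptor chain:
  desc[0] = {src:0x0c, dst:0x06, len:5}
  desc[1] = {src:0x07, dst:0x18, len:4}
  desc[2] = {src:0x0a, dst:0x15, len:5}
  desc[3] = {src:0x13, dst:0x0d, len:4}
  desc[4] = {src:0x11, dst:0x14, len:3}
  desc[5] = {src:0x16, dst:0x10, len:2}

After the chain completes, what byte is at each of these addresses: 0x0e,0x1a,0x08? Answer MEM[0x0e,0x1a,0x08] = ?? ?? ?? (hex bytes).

  after D0: wrote 5B at 0x06 = f60327db0e
  after D1: wrote 4B at 0x18 = 0327db0e
  after D2: wrote 5B at 0x15 = 0e65f60327
  after D3: wrote 4B at 0x0d = 3bb70e65
  after D4: wrote 3B at 0x14 = 3f313b
  after D5: wrote 2B at 0x10 = 3bf6
query mem[0x0e]=0xb7, mem[0x1a]=0xdb, mem[0x08]=0x27

MEM[0x0e,0x1a,0x08] = b7 db 27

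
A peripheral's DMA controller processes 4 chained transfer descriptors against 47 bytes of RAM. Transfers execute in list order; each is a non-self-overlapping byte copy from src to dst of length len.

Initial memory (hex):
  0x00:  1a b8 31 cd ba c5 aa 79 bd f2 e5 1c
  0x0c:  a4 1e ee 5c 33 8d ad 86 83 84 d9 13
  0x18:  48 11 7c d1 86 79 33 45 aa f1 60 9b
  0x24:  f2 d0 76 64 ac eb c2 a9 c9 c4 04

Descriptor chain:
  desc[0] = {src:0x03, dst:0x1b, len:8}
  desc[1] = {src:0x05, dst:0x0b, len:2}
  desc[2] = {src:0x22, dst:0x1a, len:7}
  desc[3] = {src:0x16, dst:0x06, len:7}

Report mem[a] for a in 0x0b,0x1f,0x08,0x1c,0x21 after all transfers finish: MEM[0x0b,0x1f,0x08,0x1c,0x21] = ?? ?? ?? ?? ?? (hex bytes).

MEM[0x0b,0x1f,0x08,0x1c,0x21] = 9b 64 48 f2 f2

D0: mem[0x1b..0x22] <- [cd ba c5 aa 79 bd f2 e5]
D1: mem[0x0b..0x0c] <- [c5 aa]
D2: mem[0x1a..0x20] <- [e5 9b f2 d0 76 64 ac]
D3: mem[0x06..0x0c] <- [d9 13 48 11 e5 9b f2]
query mem[0x0b]=0x9b, mem[0x1f]=0x64, mem[0x08]=0x48, mem[0x1c]=0xf2, mem[0x21]=0xf2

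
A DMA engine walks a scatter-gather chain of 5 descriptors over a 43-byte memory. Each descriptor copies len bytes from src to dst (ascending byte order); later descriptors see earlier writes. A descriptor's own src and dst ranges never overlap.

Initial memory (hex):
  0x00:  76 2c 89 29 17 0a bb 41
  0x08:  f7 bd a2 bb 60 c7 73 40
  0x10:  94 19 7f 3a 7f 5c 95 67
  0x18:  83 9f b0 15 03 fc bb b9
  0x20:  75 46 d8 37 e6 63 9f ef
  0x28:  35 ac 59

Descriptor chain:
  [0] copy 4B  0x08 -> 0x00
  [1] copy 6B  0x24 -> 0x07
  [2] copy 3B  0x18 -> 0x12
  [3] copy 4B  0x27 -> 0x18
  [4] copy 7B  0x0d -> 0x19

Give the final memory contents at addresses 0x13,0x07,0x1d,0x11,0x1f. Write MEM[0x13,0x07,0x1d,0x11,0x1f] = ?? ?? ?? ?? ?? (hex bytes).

MEM[0x13,0x07,0x1d,0x11,0x1f] = 9f e6 19 19 9f

#0 dst[0x00+4] := {0xf7,0xbd,0xa2,0xbb}
#1 dst[0x07+6] := {0xe6,0x63,0x9f,0xef,0x35,0xac}
#2 dst[0x12+3] := {0x83,0x9f,0xb0}
#3 dst[0x18+4] := {0xef,0x35,0xac,0x59}
#4 dst[0x19+7] := {0xc7,0x73,0x40,0x94,0x19,0x83,0x9f}
query mem[0x13]=0x9f, mem[0x07]=0xe6, mem[0x1d]=0x19, mem[0x11]=0x19, mem[0x1f]=0x9f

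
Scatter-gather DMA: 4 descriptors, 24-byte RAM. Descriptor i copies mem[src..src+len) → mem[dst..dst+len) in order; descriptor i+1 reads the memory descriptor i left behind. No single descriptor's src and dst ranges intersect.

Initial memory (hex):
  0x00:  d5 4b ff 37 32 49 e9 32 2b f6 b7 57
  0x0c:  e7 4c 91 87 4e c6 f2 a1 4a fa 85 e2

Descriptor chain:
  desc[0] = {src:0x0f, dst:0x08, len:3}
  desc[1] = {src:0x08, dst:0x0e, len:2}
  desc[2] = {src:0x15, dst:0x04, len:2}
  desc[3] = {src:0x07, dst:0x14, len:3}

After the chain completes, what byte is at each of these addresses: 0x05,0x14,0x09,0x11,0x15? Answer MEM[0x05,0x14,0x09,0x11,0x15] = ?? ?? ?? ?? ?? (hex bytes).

[0] 0x0f->0x08 len=3 : 87 4e c6
[1] 0x08->0x0e len=2 : 87 4e
[2] 0x15->0x04 len=2 : fa 85
[3] 0x07->0x14 len=3 : 32 87 4e
query mem[0x05]=0x85, mem[0x14]=0x32, mem[0x09]=0x4e, mem[0x11]=0xc6, mem[0x15]=0x87

MEM[0x05,0x14,0x09,0x11,0x15] = 85 32 4e c6 87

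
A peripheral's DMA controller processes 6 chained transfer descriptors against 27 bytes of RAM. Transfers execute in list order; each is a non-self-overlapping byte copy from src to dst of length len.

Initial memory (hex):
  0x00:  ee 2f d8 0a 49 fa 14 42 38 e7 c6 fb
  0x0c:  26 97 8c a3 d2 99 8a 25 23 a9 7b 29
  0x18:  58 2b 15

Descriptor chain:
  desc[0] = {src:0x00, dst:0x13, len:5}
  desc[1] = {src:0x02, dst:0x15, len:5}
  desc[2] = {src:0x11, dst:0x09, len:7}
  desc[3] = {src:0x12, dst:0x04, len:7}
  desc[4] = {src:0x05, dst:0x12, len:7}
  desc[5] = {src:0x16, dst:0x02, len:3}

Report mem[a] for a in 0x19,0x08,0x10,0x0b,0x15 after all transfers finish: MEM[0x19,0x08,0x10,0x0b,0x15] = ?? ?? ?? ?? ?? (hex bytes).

MEM[0x19,0x08,0x10,0x0b,0x15] = 14 0a d2 ee 0a

#0 dst[0x13+5] := {0xee,0x2f,0xd8,0x0a,0x49}
#1 dst[0x15+5] := {0xd8,0x0a,0x49,0xfa,0x14}
#2 dst[0x09+7] := {0x99,0x8a,0xee,0x2f,0xd8,0x0a,0x49}
#3 dst[0x04+7] := {0x8a,0xee,0x2f,0xd8,0x0a,0x49,0xfa}
#4 dst[0x12+7] := {0xee,0x2f,0xd8,0x0a,0x49,0xfa,0xee}
#5 dst[0x02+3] := {0x49,0xfa,0xee}
query mem[0x19]=0x14, mem[0x08]=0x0a, mem[0x10]=0xd2, mem[0x0b]=0xee, mem[0x15]=0x0a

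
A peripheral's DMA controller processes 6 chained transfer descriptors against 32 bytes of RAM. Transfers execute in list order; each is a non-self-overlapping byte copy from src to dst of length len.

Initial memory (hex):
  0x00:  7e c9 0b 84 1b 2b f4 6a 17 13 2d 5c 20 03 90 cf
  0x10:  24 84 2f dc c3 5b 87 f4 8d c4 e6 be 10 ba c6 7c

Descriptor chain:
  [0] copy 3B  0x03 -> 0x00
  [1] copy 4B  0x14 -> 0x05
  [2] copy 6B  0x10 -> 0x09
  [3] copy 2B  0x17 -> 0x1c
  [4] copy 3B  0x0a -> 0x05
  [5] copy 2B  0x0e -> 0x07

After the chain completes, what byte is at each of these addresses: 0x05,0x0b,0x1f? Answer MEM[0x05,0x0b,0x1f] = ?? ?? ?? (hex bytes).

#0 dst[0x00+3] := {0x84,0x1b,0x2b}
#1 dst[0x05+4] := {0xc3,0x5b,0x87,0xf4}
#2 dst[0x09+6] := {0x24,0x84,0x2f,0xdc,0xc3,0x5b}
#3 dst[0x1c+2] := {0xf4,0x8d}
#4 dst[0x05+3] := {0x84,0x2f,0xdc}
#5 dst[0x07+2] := {0x5b,0xcf}
query mem[0x05]=0x84, mem[0x0b]=0x2f, mem[0x1f]=0x7c

MEM[0x05,0x0b,0x1f] = 84 2f 7c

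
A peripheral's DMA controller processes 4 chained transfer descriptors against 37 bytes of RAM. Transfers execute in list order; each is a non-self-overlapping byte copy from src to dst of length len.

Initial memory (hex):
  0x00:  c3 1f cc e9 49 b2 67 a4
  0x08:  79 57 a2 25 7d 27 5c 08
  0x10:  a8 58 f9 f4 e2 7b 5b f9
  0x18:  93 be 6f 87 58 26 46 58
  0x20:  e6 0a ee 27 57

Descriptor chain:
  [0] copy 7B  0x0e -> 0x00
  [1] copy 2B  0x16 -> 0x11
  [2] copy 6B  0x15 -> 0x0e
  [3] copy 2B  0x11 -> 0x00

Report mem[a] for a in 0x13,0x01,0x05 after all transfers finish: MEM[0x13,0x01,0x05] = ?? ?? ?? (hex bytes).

#0 dst[0x00+7] := {0x5c,0x08,0xa8,0x58,0xf9,0xf4,0xe2}
#1 dst[0x11+2] := {0x5b,0xf9}
#2 dst[0x0e+6] := {0x7b,0x5b,0xf9,0x93,0xbe,0x6f}
#3 dst[0x00+2] := {0x93,0xbe}
query mem[0x13]=0x6f, mem[0x01]=0xbe, mem[0x05]=0xf4

MEM[0x13,0x01,0x05] = 6f be f4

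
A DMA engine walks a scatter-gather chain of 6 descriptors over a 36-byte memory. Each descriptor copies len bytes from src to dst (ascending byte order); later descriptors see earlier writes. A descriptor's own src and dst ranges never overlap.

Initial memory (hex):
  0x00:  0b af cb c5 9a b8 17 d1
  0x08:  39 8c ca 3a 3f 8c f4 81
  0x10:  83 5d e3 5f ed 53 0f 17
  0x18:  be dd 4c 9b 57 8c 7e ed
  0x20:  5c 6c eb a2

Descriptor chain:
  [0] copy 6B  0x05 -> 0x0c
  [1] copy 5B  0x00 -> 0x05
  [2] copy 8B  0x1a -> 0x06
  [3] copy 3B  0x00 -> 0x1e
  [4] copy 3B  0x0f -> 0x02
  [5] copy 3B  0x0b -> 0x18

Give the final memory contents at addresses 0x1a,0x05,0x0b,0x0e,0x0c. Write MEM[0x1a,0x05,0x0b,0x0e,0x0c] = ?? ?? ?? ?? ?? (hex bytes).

MEM[0x1a,0x05,0x0b,0x0e,0x0c] = 6c 0b ed d1 5c

#0 dst[0x0c+6] := {0xb8,0x17,0xd1,0x39,0x8c,0xca}
#1 dst[0x05+5] := {0x0b,0xaf,0xcb,0xc5,0x9a}
#2 dst[0x06+8] := {0x4c,0x9b,0x57,0x8c,0x7e,0xed,0x5c,0x6c}
#3 dst[0x1e+3] := {0x0b,0xaf,0xcb}
#4 dst[0x02+3] := {0x39,0x8c,0xca}
#5 dst[0x18+3] := {0xed,0x5c,0x6c}
query mem[0x1a]=0x6c, mem[0x05]=0x0b, mem[0x0b]=0xed, mem[0x0e]=0xd1, mem[0x0c]=0x5c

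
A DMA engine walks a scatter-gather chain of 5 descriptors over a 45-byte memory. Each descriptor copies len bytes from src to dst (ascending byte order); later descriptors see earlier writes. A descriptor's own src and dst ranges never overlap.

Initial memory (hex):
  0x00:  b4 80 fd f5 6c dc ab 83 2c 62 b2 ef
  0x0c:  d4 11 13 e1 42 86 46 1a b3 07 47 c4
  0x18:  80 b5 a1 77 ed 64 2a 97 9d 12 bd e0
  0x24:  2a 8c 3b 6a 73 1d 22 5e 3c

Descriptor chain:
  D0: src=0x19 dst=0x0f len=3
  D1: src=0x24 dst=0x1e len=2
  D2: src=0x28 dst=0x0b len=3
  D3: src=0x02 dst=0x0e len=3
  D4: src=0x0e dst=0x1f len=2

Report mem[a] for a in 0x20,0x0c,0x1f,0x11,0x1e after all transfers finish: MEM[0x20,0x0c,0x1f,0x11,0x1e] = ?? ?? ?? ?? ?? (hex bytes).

MEM[0x20,0x0c,0x1f,0x11,0x1e] = f5 1d fd 77 2a

D0: mem[0x0f..0x11] <- [b5 a1 77]
D1: mem[0x1e..0x1f] <- [2a 8c]
D2: mem[0x0b..0x0d] <- [73 1d 22]
D3: mem[0x0e..0x10] <- [fd f5 6c]
D4: mem[0x1f..0x20] <- [fd f5]
query mem[0x20]=0xf5, mem[0x0c]=0x1d, mem[0x1f]=0xfd, mem[0x11]=0x77, mem[0x1e]=0x2a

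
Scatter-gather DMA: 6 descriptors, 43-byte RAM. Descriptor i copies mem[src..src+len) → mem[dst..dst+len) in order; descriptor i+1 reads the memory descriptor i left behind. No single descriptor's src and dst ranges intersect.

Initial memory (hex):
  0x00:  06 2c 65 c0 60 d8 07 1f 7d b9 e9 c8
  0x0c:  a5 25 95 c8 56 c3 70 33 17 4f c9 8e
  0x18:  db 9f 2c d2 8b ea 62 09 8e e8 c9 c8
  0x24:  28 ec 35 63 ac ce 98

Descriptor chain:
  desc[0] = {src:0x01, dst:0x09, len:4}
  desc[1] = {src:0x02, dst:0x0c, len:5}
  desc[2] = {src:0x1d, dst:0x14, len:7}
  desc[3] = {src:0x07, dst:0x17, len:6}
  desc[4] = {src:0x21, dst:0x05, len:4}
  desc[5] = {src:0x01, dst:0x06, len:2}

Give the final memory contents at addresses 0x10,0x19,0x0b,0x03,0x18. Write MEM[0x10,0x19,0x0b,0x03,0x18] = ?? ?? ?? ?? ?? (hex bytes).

MEM[0x10,0x19,0x0b,0x03,0x18] = 07 2c c0 c0 7d

D0: mem[0x09..0x0c] <- [2c 65 c0 60]
D1: mem[0x0c..0x10] <- [65 c0 60 d8 07]
D2: mem[0x14..0x1a] <- [ea 62 09 8e e8 c9 c8]
D3: mem[0x17..0x1c] <- [1f 7d 2c 65 c0 65]
D4: mem[0x05..0x08] <- [e8 c9 c8 28]
D5: mem[0x06..0x07] <- [2c 65]
query mem[0x10]=0x07, mem[0x19]=0x2c, mem[0x0b]=0xc0, mem[0x03]=0xc0, mem[0x18]=0x7d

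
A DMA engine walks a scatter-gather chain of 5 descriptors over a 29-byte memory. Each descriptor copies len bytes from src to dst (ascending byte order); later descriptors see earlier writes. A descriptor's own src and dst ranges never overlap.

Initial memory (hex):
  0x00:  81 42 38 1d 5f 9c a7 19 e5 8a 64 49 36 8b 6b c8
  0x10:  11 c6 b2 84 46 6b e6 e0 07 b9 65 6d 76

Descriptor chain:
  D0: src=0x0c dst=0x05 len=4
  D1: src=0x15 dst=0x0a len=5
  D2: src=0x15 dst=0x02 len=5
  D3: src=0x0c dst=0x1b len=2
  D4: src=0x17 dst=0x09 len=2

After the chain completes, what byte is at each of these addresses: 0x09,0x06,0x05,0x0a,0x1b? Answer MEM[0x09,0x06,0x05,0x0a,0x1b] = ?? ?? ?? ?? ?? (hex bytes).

  after D0: wrote 4B at 0x05 = 368b6bc8
  after D1: wrote 5B at 0x0a = 6be6e007b9
  after D2: wrote 5B at 0x02 = 6be6e007b9
  after D3: wrote 2B at 0x1b = e007
  after D4: wrote 2B at 0x09 = e007
query mem[0x09]=0xe0, mem[0x06]=0xb9, mem[0x05]=0x07, mem[0x0a]=0x07, mem[0x1b]=0xe0

MEM[0x09,0x06,0x05,0x0a,0x1b] = e0 b9 07 07 e0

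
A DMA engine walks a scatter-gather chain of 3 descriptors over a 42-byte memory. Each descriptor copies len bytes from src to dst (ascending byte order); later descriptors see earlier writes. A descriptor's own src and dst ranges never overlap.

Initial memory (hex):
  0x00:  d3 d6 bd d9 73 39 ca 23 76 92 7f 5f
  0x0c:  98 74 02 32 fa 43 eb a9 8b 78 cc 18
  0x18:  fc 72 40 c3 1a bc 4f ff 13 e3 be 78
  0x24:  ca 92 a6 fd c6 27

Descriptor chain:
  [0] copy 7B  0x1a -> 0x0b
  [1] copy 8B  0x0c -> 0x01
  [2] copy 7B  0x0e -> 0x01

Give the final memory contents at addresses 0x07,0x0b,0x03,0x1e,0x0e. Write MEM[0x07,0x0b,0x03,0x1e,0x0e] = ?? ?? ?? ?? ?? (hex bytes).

MEM[0x07,0x0b,0x03,0x1e,0x0e] = 8b 40 ff 4f bc

[0] 0x1a->0x0b len=7 : 40 c3 1a bc 4f ff 13
[1] 0x0c->0x01 len=8 : c3 1a bc 4f ff 13 eb a9
[2] 0x0e->0x01 len=7 : bc 4f ff 13 eb a9 8b
query mem[0x07]=0x8b, mem[0x0b]=0x40, mem[0x03]=0xff, mem[0x1e]=0x4f, mem[0x0e]=0xbc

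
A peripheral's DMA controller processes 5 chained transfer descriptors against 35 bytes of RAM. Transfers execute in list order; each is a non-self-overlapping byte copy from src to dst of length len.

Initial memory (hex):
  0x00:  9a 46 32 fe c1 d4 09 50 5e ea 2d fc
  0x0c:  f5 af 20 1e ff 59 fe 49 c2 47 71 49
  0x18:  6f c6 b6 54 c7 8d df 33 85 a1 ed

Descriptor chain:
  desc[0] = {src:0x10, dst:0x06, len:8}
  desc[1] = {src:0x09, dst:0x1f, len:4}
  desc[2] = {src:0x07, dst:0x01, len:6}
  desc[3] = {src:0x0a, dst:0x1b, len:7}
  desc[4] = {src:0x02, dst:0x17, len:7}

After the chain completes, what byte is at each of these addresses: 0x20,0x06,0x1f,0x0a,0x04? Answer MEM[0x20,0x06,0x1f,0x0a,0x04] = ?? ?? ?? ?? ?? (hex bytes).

D0: mem[0x06..0x0d] <- [ff 59 fe 49 c2 47 71 49]
D1: mem[0x1f..0x22] <- [49 c2 47 71]
D2: mem[0x01..0x06] <- [59 fe 49 c2 47 71]
D3: mem[0x1b..0x21] <- [c2 47 71 49 20 1e ff]
D4: mem[0x17..0x1d] <- [fe 49 c2 47 71 59 fe]
query mem[0x20]=0x1e, mem[0x06]=0x71, mem[0x1f]=0x20, mem[0x0a]=0xc2, mem[0x04]=0xc2

MEM[0x20,0x06,0x1f,0x0a,0x04] = 1e 71 20 c2 c2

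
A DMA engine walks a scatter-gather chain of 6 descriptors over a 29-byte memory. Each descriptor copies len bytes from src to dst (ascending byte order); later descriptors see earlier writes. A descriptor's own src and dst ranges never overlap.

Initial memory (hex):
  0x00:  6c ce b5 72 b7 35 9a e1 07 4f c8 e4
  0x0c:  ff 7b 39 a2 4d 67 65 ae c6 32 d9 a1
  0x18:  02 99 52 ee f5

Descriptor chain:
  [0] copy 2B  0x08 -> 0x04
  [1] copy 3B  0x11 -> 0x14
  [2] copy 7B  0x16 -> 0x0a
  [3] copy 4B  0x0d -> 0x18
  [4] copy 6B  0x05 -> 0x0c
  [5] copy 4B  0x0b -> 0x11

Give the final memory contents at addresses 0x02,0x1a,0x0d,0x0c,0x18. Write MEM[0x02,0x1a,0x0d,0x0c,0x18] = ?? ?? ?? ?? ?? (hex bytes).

MEM[0x02,0x1a,0x0d,0x0c,0x18] = b5 ee 9a 4f 99

#0 dst[0x04+2] := {0x07,0x4f}
#1 dst[0x14+3] := {0x67,0x65,0xae}
#2 dst[0x0a+7] := {0xae,0xa1,0x02,0x99,0x52,0xee,0xf5}
#3 dst[0x18+4] := {0x99,0x52,0xee,0xf5}
#4 dst[0x0c+6] := {0x4f,0x9a,0xe1,0x07,0x4f,0xae}
#5 dst[0x11+4] := {0xa1,0x4f,0x9a,0xe1}
query mem[0x02]=0xb5, mem[0x1a]=0xee, mem[0x0d]=0x9a, mem[0x0c]=0x4f, mem[0x18]=0x99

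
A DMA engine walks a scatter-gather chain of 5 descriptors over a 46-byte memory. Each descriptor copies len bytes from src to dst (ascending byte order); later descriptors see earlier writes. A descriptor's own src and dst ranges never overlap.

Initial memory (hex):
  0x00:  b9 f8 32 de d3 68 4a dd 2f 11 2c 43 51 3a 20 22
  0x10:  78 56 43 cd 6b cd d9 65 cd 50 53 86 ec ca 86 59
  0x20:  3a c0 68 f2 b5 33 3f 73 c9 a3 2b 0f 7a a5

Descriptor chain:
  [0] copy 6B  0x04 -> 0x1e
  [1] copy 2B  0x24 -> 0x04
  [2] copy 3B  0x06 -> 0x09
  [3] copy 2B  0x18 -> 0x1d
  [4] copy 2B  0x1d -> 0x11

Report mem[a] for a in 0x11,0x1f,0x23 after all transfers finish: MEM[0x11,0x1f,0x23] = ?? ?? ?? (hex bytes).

MEM[0x11,0x1f,0x23] = cd 68 11

  after D0: wrote 6B at 0x1e = d3684add2f11
  after D1: wrote 2B at 0x04 = b533
  after D2: wrote 3B at 0x09 = 4add2f
  after D3: wrote 2B at 0x1d = cd50
  after D4: wrote 2B at 0x11 = cd50
query mem[0x11]=0xcd, mem[0x1f]=0x68, mem[0x23]=0x11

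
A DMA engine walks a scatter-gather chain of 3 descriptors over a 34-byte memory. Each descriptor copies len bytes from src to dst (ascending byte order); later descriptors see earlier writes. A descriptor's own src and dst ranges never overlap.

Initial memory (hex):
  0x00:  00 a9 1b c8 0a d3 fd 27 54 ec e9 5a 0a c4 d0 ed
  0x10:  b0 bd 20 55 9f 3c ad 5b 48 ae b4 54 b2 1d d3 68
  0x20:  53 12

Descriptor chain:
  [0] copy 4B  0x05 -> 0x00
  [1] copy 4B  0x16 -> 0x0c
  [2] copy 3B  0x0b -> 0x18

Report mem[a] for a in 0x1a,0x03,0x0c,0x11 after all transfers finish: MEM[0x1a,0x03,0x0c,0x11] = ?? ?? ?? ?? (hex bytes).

[0] 0x05->0x00 len=4 : d3 fd 27 54
[1] 0x16->0x0c len=4 : ad 5b 48 ae
[2] 0x0b->0x18 len=3 : 5a ad 5b
query mem[0x1a]=0x5b, mem[0x03]=0x54, mem[0x0c]=0xad, mem[0x11]=0xbd

MEM[0x1a,0x03,0x0c,0x11] = 5b 54 ad bd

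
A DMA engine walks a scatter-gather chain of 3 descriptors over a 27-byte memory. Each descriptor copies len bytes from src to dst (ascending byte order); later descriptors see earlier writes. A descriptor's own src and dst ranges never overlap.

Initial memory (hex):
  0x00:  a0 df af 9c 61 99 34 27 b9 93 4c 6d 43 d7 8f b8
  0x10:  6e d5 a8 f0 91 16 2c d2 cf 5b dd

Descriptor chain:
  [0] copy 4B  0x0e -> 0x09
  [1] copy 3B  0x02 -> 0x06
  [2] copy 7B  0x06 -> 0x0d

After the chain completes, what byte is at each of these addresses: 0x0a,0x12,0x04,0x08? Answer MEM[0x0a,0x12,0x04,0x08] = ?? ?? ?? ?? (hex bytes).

D0: mem[0x09..0x0c] <- [8f b8 6e d5]
D1: mem[0x06..0x08] <- [af 9c 61]
D2: mem[0x0d..0x13] <- [af 9c 61 8f b8 6e d5]
query mem[0x0a]=0xb8, mem[0x12]=0x6e, mem[0x04]=0x61, mem[0x08]=0x61

MEM[0x0a,0x12,0x04,0x08] = b8 6e 61 61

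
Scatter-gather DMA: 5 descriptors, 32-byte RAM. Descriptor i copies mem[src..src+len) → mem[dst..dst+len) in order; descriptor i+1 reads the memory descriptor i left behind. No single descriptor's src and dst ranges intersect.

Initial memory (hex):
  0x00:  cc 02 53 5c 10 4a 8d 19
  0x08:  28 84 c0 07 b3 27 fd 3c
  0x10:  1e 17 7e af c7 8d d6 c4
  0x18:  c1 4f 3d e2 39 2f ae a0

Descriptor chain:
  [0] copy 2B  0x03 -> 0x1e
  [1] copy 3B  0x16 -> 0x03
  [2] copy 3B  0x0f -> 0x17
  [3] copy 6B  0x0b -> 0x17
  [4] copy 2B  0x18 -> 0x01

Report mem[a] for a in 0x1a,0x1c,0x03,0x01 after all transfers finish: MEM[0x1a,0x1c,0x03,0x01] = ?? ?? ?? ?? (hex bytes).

#0 dst[0x1e+2] := {0x5c,0x10}
#1 dst[0x03+3] := {0xd6,0xc4,0xc1}
#2 dst[0x17+3] := {0x3c,0x1e,0x17}
#3 dst[0x17+6] := {0x07,0xb3,0x27,0xfd,0x3c,0x1e}
#4 dst[0x01+2] := {0xb3,0x27}
query mem[0x1a]=0xfd, mem[0x1c]=0x1e, mem[0x03]=0xd6, mem[0x01]=0xb3

MEM[0x1a,0x1c,0x03,0x01] = fd 1e d6 b3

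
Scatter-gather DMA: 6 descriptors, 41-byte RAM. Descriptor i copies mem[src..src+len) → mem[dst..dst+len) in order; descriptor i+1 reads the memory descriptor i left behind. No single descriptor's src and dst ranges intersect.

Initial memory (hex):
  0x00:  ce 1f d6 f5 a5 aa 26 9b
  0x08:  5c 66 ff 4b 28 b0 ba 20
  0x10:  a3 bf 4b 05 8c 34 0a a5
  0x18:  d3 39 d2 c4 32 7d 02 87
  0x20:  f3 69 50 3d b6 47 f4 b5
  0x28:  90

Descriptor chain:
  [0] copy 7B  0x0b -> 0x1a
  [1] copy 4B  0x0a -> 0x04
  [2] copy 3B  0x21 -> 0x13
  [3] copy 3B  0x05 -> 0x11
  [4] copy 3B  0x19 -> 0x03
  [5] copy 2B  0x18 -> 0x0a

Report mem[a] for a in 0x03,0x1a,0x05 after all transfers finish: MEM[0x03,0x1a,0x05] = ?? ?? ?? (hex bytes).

MEM[0x03,0x1a,0x05] = 39 4b 28

D0: mem[0x1a..0x20] <- [4b 28 b0 ba 20 a3 bf]
D1: mem[0x04..0x07] <- [ff 4b 28 b0]
D2: mem[0x13..0x15] <- [69 50 3d]
D3: mem[0x11..0x13] <- [4b 28 b0]
D4: mem[0x03..0x05] <- [39 4b 28]
D5: mem[0x0a..0x0b] <- [d3 39]
query mem[0x03]=0x39, mem[0x1a]=0x4b, mem[0x05]=0x28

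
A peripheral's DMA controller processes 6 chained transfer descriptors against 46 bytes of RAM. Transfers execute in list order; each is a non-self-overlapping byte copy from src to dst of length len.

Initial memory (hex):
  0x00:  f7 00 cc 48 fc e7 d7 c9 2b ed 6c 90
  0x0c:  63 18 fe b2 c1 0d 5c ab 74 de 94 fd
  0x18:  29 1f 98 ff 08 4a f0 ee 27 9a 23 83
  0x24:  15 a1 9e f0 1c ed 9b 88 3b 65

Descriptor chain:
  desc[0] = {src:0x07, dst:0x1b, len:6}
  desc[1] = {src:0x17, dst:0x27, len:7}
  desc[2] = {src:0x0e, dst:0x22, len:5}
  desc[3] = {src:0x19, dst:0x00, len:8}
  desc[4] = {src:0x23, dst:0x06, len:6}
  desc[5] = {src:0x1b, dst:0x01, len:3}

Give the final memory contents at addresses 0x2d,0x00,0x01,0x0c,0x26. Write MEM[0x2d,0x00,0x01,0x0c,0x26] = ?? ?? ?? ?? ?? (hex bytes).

D0: mem[0x1b..0x20] <- [c9 2b ed 6c 90 63]
D1: mem[0x27..0x2d] <- [fd 29 1f 98 c9 2b ed]
D2: mem[0x22..0x26] <- [fe b2 c1 0d 5c]
D3: mem[0x00..0x07] <- [1f 98 c9 2b ed 6c 90 63]
D4: mem[0x06..0x0b] <- [b2 c1 0d 5c fd 29]
D5: mem[0x01..0x03] <- [c9 2b ed]
query mem[0x2d]=0xed, mem[0x00]=0x1f, mem[0x01]=0xc9, mem[0x0c]=0x63, mem[0x26]=0x5c

MEM[0x2d,0x00,0x01,0x0c,0x26] = ed 1f c9 63 5c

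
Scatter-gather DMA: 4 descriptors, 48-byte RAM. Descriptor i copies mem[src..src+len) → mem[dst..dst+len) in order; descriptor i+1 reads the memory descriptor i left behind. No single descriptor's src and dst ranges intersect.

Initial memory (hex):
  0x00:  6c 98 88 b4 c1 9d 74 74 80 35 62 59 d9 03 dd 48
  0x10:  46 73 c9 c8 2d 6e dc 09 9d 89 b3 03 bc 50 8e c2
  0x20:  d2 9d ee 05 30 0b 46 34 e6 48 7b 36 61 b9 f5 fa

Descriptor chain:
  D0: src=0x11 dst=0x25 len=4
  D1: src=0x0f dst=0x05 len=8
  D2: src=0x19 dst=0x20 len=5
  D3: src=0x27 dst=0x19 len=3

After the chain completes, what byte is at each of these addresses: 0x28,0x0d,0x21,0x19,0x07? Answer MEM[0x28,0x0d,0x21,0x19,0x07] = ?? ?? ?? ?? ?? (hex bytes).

#0 dst[0x25+4] := {0x73,0xc9,0xc8,0x2d}
#1 dst[0x05+8] := {0x48,0x46,0x73,0xc9,0xc8,0x2d,0x6e,0xdc}
#2 dst[0x20+5] := {0x89,0xb3,0x03,0xbc,0x50}
#3 dst[0x19+3] := {0xc8,0x2d,0x48}
query mem[0x28]=0x2d, mem[0x0d]=0x03, mem[0x21]=0xb3, mem[0x19]=0xc8, mem[0x07]=0x73

MEM[0x28,0x0d,0x21,0x19,0x07] = 2d 03 b3 c8 73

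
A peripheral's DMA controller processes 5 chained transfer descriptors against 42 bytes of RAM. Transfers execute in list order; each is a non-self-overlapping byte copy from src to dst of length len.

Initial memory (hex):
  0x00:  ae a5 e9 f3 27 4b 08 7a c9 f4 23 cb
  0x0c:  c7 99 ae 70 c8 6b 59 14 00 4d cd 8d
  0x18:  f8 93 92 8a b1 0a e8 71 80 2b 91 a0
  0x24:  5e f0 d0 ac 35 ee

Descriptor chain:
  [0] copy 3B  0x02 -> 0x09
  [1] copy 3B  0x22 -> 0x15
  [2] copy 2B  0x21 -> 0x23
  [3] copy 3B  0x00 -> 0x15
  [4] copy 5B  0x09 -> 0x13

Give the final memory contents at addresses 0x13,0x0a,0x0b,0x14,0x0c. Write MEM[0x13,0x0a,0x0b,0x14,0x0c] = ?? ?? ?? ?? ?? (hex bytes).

#0 dst[0x09+3] := {0xe9,0xf3,0x27}
#1 dst[0x15+3] := {0x91,0xa0,0x5e}
#2 dst[0x23+2] := {0x2b,0x91}
#3 dst[0x15+3] := {0xae,0xa5,0xe9}
#4 dst[0x13+5] := {0xe9,0xf3,0x27,0xc7,0x99}
query mem[0x13]=0xe9, mem[0x0a]=0xf3, mem[0x0b]=0x27, mem[0x14]=0xf3, mem[0x0c]=0xc7

MEM[0x13,0x0a,0x0b,0x14,0x0c] = e9 f3 27 f3 c7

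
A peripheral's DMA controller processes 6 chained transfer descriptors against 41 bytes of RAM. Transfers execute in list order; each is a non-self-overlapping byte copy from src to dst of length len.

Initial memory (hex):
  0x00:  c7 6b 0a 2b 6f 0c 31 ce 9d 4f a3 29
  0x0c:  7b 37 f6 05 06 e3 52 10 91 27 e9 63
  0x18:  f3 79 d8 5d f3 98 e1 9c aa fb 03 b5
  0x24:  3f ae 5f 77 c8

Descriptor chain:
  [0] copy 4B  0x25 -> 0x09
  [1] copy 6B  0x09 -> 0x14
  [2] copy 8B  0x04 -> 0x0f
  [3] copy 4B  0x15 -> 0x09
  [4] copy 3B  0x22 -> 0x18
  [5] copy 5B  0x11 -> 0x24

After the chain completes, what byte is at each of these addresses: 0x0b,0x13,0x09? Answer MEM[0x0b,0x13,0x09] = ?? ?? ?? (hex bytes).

MEM[0x0b,0x13,0x09] = c8 9d 5f

[0] 0x25->0x09 len=4 : ae 5f 77 c8
[1] 0x09->0x14 len=6 : ae 5f 77 c8 37 f6
[2] 0x04->0x0f len=8 : 6f 0c 31 ce 9d ae 5f 77
[3] 0x15->0x09 len=4 : 5f 77 c8 37
[4] 0x22->0x18 len=3 : 03 b5 3f
[5] 0x11->0x24 len=5 : 31 ce 9d ae 5f
query mem[0x0b]=0xc8, mem[0x13]=0x9d, mem[0x09]=0x5f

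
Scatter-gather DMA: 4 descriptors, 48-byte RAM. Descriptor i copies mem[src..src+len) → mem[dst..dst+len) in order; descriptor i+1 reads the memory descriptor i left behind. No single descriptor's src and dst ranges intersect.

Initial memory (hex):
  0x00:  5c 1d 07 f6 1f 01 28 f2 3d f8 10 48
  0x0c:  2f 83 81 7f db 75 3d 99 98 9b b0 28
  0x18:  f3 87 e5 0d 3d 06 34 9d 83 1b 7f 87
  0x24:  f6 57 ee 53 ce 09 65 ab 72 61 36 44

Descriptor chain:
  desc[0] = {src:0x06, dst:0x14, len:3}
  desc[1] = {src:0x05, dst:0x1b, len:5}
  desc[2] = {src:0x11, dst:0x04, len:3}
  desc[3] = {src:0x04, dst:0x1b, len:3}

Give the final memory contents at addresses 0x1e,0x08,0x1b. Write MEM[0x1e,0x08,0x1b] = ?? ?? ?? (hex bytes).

MEM[0x1e,0x08,0x1b] = 3d 3d 75

D0: mem[0x14..0x16] <- [28 f2 3d]
D1: mem[0x1b..0x1f] <- [01 28 f2 3d f8]
D2: mem[0x04..0x06] <- [75 3d 99]
D3: mem[0x1b..0x1d] <- [75 3d 99]
query mem[0x1e]=0x3d, mem[0x08]=0x3d, mem[0x1b]=0x75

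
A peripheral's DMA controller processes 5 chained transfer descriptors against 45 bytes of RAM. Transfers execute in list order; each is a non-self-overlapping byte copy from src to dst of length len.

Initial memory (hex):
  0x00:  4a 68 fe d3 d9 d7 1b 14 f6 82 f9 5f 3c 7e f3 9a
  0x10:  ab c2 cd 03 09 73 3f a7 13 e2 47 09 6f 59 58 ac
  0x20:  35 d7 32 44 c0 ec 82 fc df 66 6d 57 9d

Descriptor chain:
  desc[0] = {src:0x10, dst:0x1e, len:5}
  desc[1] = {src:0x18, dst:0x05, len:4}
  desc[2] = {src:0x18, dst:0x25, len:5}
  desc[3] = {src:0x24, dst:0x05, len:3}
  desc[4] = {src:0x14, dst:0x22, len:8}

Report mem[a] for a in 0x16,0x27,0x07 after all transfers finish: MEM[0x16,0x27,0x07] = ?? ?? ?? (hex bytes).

D0: mem[0x1e..0x22] <- [ab c2 cd 03 09]
D1: mem[0x05..0x08] <- [13 e2 47 09]
D2: mem[0x25..0x29] <- [13 e2 47 09 6f]
D3: mem[0x05..0x07] <- [c0 13 e2]
D4: mem[0x22..0x29] <- [09 73 3f a7 13 e2 47 09]
query mem[0x16]=0x3f, mem[0x27]=0xe2, mem[0x07]=0xe2

MEM[0x16,0x27,0x07] = 3f e2 e2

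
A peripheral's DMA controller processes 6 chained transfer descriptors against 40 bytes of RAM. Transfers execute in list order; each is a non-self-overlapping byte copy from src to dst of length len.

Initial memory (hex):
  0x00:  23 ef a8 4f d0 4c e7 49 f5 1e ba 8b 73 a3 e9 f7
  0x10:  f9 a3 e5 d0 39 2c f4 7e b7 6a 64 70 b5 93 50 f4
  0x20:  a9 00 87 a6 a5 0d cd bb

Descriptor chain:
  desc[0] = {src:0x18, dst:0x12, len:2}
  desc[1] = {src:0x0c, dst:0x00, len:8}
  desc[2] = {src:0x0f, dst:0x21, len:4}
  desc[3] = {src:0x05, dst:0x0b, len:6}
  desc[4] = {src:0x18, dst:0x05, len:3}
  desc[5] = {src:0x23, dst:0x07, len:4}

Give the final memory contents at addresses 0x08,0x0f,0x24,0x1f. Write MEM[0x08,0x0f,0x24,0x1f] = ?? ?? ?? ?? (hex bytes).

MEM[0x08,0x0f,0x24,0x1f] = b7 1e b7 f4

D0: mem[0x12..0x13] <- [b7 6a]
D1: mem[0x00..0x07] <- [73 a3 e9 f7 f9 a3 b7 6a]
D2: mem[0x21..0x24] <- [f7 f9 a3 b7]
D3: mem[0x0b..0x10] <- [a3 b7 6a f5 1e ba]
D4: mem[0x05..0x07] <- [b7 6a 64]
D5: mem[0x07..0x0a] <- [a3 b7 0d cd]
query mem[0x08]=0xb7, mem[0x0f]=0x1e, mem[0x24]=0xb7, mem[0x1f]=0xf4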